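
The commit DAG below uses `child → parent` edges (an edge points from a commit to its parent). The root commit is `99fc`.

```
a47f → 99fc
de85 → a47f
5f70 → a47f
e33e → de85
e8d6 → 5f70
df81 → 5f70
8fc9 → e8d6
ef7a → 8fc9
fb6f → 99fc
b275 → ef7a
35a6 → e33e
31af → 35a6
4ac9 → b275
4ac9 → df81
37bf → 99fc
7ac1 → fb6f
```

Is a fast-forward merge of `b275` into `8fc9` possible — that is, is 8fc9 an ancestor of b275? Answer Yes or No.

Yes

A fast-forward from 8fc9 to b275 is possible iff 8fc9 is an ancestor of b275.
Ancestors of b275: {5f70, 8fc9, 99fc, a47f, b275, e8d6, ef7a}.
8fc9 is among them, so fast-forward is possible.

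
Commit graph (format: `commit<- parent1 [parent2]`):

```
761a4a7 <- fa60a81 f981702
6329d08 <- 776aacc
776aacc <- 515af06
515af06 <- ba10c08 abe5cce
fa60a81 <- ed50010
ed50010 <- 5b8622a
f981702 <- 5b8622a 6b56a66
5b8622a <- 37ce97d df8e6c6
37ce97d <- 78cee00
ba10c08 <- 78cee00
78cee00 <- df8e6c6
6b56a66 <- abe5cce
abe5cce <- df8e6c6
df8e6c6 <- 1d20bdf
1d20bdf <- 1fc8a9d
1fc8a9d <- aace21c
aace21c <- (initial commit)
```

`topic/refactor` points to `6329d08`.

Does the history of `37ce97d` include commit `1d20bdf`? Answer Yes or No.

Ancestors of 37ce97d (commits reachable by following parents): {1d20bdf, 1fc8a9d, 37ce97d, 78cee00, aace21c, df8e6c6}.
1d20bdf is in that set, so it is an ancestor of 37ce97d.

Yes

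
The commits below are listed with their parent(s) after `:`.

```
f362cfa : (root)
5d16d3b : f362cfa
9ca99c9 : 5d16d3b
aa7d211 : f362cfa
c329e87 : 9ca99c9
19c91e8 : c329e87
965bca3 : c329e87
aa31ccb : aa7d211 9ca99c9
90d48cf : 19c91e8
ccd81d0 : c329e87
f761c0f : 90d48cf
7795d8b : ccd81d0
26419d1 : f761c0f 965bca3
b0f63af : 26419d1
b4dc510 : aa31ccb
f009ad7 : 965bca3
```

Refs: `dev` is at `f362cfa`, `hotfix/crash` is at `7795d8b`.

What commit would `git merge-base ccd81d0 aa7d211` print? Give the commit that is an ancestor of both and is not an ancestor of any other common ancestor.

f362cfa

Ancestors of ccd81d0: {5d16d3b, 9ca99c9, c329e87, ccd81d0, f362cfa}.
Ancestors of aa7d211: {aa7d211, f362cfa}.
Common ancestors: {f362cfa}.
The only common ancestor is f362cfa, so it is the merge base.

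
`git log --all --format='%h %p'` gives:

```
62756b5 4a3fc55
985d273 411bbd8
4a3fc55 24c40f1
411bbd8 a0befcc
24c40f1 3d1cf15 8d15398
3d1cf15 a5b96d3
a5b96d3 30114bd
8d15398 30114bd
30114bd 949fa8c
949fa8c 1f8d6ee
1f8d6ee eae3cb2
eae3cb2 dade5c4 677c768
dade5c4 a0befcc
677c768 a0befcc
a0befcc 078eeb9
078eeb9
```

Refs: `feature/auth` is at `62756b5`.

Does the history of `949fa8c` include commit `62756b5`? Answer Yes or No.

Ancestors of 949fa8c: {078eeb9, 1f8d6ee, 677c768, 949fa8c, a0befcc, dade5c4, eae3cb2}.
62756b5 is not in that set, so it is not an ancestor of 949fa8c.

No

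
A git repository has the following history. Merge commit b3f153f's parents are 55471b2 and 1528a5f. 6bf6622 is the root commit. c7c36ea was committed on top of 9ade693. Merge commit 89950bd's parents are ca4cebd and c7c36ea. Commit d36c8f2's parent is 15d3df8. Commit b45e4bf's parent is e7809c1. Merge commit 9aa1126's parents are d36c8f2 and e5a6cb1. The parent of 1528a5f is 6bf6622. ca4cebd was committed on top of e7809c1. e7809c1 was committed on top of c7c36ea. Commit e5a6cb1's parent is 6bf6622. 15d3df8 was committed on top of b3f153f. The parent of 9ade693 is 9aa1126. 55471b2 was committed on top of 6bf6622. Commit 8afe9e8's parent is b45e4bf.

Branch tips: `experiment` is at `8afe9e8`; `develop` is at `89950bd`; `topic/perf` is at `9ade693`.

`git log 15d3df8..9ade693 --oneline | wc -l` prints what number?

4

Reachable from 9ade693: {1528a5f, 15d3df8, 55471b2, 6bf6622, 9aa1126, 9ade693, b3f153f, d36c8f2, e5a6cb1}.
Reachable from 15d3df8: {1528a5f, 15d3df8, 55471b2, 6bf6622, b3f153f}.
In 9ade693's history but not 15d3df8's: {9aa1126, 9ade693, d36c8f2, e5a6cb1} — 4 commits.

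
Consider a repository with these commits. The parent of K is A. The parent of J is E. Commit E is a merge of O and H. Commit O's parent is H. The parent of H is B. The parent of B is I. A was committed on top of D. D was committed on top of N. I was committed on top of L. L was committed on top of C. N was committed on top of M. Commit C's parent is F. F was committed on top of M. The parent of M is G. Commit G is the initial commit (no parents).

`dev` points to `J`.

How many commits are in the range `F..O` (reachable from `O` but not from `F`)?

6

Reachable from O: {B, C, F, G, H, I, L, M, O}.
Reachable from F: {F, G, M}.
In O's history but not F's: {B, C, H, I, L, O} — 6 commits.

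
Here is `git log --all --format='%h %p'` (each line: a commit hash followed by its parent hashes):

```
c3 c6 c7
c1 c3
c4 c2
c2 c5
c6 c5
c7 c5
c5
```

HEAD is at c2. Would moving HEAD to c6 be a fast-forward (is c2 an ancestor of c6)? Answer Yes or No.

A fast-forward from c2 to c6 is possible iff c2 is an ancestor of c6.
Ancestors of c6: {c5, c6}.
c2 is not among them, so fast-forward is not possible.

No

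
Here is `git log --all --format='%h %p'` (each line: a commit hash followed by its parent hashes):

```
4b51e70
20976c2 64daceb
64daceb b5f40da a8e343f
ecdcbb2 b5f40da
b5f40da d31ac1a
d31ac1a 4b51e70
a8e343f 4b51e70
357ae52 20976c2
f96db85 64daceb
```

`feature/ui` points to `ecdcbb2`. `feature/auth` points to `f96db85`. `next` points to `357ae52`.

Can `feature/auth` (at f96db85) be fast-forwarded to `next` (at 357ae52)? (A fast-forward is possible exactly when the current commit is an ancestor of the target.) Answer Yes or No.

No

A fast-forward from f96db85 to 357ae52 is possible iff f96db85 is an ancestor of 357ae52.
Ancestors of 357ae52: {20976c2, 357ae52, 4b51e70, 64daceb, a8e343f, b5f40da, d31ac1a}.
f96db85 is not among them, so fast-forward is not possible.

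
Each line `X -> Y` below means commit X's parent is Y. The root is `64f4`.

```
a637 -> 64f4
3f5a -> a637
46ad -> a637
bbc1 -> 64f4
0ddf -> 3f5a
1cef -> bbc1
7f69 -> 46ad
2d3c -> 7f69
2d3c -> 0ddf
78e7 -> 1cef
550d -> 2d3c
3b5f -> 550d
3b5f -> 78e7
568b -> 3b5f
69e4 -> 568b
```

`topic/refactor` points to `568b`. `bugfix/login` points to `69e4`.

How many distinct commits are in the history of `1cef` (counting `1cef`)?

Walking parent pointers from 1cef: reachable set = {1cef, 64f4, bbc1}.
That is 3 commits.

3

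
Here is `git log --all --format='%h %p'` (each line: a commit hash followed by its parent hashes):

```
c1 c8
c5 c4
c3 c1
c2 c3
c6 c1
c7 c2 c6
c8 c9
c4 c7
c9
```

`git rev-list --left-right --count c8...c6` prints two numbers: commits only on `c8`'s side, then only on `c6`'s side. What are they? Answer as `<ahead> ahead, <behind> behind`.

Reachable from c8: {c8, c9}.
Reachable from c6: {c1, c6, c8, c9}.
Only in c8's history (ahead): {} — 0.
Only in c6's history (behind): {c1, c6} — 2.

0 ahead, 2 behind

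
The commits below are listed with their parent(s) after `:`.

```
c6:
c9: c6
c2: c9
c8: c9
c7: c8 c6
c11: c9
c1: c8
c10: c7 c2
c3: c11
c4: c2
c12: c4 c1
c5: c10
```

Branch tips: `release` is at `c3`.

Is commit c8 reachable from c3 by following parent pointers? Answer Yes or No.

No

Ancestors of c3: {c11, c3, c6, c9}.
c8 is not in that set, so it is not an ancestor of c3.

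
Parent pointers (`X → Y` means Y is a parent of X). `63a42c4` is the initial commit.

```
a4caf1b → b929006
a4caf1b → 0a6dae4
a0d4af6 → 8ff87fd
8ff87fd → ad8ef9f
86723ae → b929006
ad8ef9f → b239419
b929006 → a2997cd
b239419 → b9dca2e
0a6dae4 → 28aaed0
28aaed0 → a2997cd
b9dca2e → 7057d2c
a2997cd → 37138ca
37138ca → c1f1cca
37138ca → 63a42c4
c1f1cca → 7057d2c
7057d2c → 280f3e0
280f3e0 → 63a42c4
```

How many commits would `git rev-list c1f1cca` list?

Walking parent pointers from c1f1cca: reachable set = {280f3e0, 63a42c4, 7057d2c, c1f1cca}.
That is 4 commits.

4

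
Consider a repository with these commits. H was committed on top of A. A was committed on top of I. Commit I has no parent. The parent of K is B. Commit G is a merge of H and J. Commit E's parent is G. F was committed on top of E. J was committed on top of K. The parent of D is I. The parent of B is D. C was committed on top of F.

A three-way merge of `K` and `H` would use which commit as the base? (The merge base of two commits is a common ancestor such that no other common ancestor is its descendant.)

I

Ancestors of K: {B, D, I, K}.
Ancestors of H: {A, H, I}.
Common ancestors: {I}.
The only common ancestor is I, so it is the merge base.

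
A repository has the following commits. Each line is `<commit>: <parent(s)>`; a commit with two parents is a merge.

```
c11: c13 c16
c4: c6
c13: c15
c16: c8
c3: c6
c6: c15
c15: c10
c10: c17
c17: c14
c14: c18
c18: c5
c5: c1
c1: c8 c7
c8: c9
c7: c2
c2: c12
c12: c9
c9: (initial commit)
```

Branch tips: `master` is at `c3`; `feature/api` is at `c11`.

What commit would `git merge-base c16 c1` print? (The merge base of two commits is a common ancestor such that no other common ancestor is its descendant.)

c8

Ancestors of c16: {c16, c8, c9}.
Ancestors of c1: {c1, c12, c2, c7, c8, c9}.
Common ancestors: {c8, c9}.
Among these, c8 is not an ancestor of any other common ancestor — it is the merge base.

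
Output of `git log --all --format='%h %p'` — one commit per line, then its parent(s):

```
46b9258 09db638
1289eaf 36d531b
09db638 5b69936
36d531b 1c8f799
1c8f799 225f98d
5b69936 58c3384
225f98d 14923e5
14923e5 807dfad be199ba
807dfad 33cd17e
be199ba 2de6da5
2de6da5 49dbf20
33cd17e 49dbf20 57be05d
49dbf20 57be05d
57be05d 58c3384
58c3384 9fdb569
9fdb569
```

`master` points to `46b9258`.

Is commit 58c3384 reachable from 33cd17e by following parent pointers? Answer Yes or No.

Ancestors of 33cd17e (commits reachable by following parents): {33cd17e, 49dbf20, 57be05d, 58c3384, 9fdb569}.
58c3384 is in that set, so it is an ancestor of 33cd17e.

Yes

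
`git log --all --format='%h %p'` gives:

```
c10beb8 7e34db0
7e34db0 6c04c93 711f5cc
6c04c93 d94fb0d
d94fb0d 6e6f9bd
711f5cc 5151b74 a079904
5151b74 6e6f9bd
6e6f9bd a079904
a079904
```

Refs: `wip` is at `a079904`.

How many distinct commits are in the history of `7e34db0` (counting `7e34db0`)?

7

Walking parent pointers from 7e34db0: reachable set = {5151b74, 6c04c93, 6e6f9bd, 711f5cc, 7e34db0, a079904, d94fb0d}.
That is 7 commits.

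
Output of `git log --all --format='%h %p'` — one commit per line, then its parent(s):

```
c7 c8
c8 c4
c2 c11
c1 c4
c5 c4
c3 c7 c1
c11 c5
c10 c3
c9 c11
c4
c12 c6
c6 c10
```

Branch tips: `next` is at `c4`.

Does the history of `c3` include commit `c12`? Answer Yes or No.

No

Ancestors of c3: {c1, c3, c4, c7, c8}.
c12 is not in that set, so it is not an ancestor of c3.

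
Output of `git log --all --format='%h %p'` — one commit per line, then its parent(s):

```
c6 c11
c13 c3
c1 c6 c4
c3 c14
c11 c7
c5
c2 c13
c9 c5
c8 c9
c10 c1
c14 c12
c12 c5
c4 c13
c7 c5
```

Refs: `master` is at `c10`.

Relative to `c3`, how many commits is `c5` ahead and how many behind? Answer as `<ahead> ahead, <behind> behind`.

Reachable from c5: {c5}.
Reachable from c3: {c12, c14, c3, c5}.
Only in c5's history (ahead): {} — 0.
Only in c3's history (behind): {c12, c14, c3} — 3.

0 ahead, 3 behind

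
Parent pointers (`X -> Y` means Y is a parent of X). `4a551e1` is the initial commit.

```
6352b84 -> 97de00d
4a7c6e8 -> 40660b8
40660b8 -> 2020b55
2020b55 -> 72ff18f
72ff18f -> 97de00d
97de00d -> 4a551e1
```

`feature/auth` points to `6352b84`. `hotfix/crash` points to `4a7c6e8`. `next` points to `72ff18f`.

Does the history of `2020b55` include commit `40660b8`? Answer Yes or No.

Ancestors of 2020b55: {2020b55, 4a551e1, 72ff18f, 97de00d}.
40660b8 is not in that set, so it is not an ancestor of 2020b55.

No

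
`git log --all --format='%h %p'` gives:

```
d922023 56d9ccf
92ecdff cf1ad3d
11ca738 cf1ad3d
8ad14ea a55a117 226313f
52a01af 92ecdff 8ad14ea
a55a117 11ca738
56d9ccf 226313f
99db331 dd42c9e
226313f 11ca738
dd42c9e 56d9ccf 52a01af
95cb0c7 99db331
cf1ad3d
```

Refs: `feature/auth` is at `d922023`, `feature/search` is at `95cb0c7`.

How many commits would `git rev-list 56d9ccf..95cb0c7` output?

Reachable from 95cb0c7: {11ca738, 226313f, 52a01af, 56d9ccf, 8ad14ea, 92ecdff, 95cb0c7, 99db331, a55a117, cf1ad3d, dd42c9e}.
Reachable from 56d9ccf: {11ca738, 226313f, 56d9ccf, cf1ad3d}.
In 95cb0c7's history but not 56d9ccf's: {52a01af, 8ad14ea, 92ecdff, 95cb0c7, 99db331, a55a117, dd42c9e} — 7 commits.

7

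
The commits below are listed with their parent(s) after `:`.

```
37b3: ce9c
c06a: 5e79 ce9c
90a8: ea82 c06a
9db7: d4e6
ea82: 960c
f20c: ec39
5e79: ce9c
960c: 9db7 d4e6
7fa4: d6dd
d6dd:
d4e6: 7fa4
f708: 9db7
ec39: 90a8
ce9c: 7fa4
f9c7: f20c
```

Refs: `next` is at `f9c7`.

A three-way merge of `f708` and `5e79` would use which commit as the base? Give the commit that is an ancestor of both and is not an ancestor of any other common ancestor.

7fa4

Ancestors of f708: {7fa4, 9db7, d4e6, d6dd, f708}.
Ancestors of 5e79: {5e79, 7fa4, ce9c, d6dd}.
Common ancestors: {7fa4, d6dd}.
Among these, 7fa4 is not an ancestor of any other common ancestor — it is the merge base.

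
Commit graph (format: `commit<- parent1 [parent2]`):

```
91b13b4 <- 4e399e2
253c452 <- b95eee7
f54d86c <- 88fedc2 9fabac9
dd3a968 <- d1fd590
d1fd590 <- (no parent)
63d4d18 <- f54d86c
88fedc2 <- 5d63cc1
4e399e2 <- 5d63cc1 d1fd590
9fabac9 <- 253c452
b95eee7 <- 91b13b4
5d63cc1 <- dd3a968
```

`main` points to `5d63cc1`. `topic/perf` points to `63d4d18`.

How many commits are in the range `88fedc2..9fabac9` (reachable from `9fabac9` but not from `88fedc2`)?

Reachable from 9fabac9: {253c452, 4e399e2, 5d63cc1, 91b13b4, 9fabac9, b95eee7, d1fd590, dd3a968}.
Reachable from 88fedc2: {5d63cc1, 88fedc2, d1fd590, dd3a968}.
In 9fabac9's history but not 88fedc2's: {253c452, 4e399e2, 91b13b4, 9fabac9, b95eee7} — 5 commits.

5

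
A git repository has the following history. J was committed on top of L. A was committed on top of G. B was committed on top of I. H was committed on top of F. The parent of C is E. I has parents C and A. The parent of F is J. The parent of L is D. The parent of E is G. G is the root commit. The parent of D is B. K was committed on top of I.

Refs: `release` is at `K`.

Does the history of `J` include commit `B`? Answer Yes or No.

Yes

Ancestors of J (commits reachable by following parents): {A, B, C, D, E, G, I, J, L}.
B is in that set, so it is an ancestor of J.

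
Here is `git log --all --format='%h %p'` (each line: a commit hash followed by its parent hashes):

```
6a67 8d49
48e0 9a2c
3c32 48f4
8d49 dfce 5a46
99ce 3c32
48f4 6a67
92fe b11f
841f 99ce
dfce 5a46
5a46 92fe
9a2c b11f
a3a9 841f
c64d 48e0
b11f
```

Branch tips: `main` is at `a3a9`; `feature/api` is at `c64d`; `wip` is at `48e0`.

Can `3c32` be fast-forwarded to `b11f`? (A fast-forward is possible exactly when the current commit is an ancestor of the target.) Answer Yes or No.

A fast-forward from 3c32 to b11f is possible iff 3c32 is an ancestor of b11f.
Ancestors of b11f: {b11f}.
3c32 is not among them, so fast-forward is not possible.

No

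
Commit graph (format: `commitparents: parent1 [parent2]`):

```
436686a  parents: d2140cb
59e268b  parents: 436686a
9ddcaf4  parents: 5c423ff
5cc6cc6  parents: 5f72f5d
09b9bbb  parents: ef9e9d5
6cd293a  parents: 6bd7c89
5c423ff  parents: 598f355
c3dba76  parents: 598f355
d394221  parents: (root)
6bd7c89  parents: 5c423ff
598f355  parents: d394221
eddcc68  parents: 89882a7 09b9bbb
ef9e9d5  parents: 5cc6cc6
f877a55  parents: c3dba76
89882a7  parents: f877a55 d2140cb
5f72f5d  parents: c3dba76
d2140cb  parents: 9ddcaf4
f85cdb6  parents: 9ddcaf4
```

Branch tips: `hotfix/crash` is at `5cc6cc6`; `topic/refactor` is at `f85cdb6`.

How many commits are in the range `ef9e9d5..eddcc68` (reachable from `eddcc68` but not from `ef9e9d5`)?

7

Reachable from eddcc68: {09b9bbb, 598f355, 5c423ff, 5cc6cc6, 5f72f5d, 89882a7, 9ddcaf4, c3dba76, d2140cb, d394221, eddcc68, ef9e9d5, f877a55}.
Reachable from ef9e9d5: {598f355, 5cc6cc6, 5f72f5d, c3dba76, d394221, ef9e9d5}.
In eddcc68's history but not ef9e9d5's: {09b9bbb, 5c423ff, 89882a7, 9ddcaf4, d2140cb, eddcc68, f877a55} — 7 commits.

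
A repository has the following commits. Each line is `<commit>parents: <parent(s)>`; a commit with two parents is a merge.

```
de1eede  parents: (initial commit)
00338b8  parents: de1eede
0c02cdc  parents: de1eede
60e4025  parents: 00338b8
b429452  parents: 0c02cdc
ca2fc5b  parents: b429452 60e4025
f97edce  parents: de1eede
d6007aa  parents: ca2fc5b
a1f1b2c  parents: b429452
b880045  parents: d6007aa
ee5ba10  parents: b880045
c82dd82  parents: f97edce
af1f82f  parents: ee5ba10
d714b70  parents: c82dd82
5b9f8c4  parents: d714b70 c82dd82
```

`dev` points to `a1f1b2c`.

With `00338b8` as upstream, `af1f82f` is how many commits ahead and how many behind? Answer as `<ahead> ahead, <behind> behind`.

Reachable from af1f82f: {00338b8, 0c02cdc, 60e4025, af1f82f, b429452, b880045, ca2fc5b, d6007aa, de1eede, ee5ba10}.
Reachable from 00338b8: {00338b8, de1eede}.
Only in af1f82f's history (ahead): {0c02cdc, 60e4025, af1f82f, b429452, b880045, ca2fc5b, d6007aa, ee5ba10} — 8.
Only in 00338b8's history (behind): {} — 0.

8 ahead, 0 behind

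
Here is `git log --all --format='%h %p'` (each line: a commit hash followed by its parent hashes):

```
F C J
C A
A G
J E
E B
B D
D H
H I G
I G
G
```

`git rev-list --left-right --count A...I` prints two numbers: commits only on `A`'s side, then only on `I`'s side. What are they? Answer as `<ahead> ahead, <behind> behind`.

1 ahead, 1 behind

Reachable from A: {A, G}.
Reachable from I: {G, I}.
Only in A's history (ahead): {A} — 1.
Only in I's history (behind): {I} — 1.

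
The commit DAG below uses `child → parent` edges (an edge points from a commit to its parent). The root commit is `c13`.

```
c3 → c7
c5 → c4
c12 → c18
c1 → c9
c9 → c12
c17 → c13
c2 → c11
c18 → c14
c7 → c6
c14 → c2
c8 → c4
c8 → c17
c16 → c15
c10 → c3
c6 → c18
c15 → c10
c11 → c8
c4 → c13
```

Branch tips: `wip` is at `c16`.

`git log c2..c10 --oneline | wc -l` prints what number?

6

Reachable from c10: {c10, c11, c13, c14, c17, c18, c2, c3, c4, c6, c7, c8}.
Reachable from c2: {c11, c13, c17, c2, c4, c8}.
In c10's history but not c2's: {c10, c14, c18, c3, c6, c7} — 6 commits.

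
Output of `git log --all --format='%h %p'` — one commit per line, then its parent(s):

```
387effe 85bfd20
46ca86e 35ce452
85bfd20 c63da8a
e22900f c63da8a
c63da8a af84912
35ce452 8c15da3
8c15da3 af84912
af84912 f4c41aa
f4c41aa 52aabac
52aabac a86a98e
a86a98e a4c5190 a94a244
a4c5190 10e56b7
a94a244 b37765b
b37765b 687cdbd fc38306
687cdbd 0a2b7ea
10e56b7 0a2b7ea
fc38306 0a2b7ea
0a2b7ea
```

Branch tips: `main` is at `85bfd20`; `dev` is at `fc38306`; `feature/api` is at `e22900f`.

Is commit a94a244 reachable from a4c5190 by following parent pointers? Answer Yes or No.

Ancestors of a4c5190: {0a2b7ea, 10e56b7, a4c5190}.
a94a244 is not in that set, so it is not an ancestor of a4c5190.

No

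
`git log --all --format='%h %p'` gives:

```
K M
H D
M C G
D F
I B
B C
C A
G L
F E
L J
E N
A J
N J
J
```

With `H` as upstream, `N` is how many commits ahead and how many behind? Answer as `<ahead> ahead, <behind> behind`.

0 ahead, 4 behind

Reachable from N: {J, N}.
Reachable from H: {D, E, F, H, J, N}.
Only in N's history (ahead): {} — 0.
Only in H's history (behind): {D, E, F, H} — 4.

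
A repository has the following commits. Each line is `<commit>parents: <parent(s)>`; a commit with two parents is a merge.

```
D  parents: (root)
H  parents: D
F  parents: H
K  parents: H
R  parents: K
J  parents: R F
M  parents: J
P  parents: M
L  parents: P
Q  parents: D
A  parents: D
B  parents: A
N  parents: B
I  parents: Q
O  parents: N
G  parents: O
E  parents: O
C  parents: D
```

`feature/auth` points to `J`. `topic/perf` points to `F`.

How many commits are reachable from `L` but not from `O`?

8

Reachable from L: {D, F, H, J, K, L, M, P, R}.
Reachable from O: {A, B, D, N, O}.
In L's history but not O's: {F, H, J, K, L, M, P, R} — 8 commits.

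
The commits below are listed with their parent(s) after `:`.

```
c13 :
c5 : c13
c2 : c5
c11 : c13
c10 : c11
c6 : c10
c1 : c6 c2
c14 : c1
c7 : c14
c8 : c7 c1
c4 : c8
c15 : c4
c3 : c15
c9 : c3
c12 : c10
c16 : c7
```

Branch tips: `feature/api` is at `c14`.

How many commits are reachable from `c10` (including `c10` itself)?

Walking parent pointers from c10: reachable set = {c10, c11, c13}.
That is 3 commits.

3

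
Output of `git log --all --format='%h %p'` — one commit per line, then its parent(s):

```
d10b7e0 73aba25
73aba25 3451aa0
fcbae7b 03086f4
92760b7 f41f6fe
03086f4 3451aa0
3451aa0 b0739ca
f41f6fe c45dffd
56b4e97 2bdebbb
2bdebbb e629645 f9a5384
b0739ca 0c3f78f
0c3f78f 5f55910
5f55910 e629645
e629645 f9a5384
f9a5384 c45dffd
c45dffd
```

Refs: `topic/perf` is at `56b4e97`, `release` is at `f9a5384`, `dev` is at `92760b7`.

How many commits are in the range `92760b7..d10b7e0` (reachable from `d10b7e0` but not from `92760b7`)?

8

Reachable from d10b7e0: {0c3f78f, 3451aa0, 5f55910, 73aba25, b0739ca, c45dffd, d10b7e0, e629645, f9a5384}.
Reachable from 92760b7: {92760b7, c45dffd, f41f6fe}.
In d10b7e0's history but not 92760b7's: {0c3f78f, 3451aa0, 5f55910, 73aba25, b0739ca, d10b7e0, e629645, f9a5384} — 8 commits.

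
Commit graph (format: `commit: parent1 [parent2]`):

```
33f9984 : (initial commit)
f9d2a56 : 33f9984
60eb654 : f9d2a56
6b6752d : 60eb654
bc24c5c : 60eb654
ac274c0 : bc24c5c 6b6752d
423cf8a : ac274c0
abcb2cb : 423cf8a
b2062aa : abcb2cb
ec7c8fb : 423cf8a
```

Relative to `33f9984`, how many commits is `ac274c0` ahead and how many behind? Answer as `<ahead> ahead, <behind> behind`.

Reachable from ac274c0: {33f9984, 60eb654, 6b6752d, ac274c0, bc24c5c, f9d2a56}.
Reachable from 33f9984: {33f9984}.
Only in ac274c0's history (ahead): {60eb654, 6b6752d, ac274c0, bc24c5c, f9d2a56} — 5.
Only in 33f9984's history (behind): {} — 0.

5 ahead, 0 behind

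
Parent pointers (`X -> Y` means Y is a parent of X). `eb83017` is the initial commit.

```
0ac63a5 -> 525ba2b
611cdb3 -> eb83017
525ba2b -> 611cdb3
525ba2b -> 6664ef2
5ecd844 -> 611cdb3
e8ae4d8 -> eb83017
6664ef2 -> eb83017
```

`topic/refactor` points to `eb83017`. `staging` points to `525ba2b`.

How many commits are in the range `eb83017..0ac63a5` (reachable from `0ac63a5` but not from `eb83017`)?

Reachable from 0ac63a5: {0ac63a5, 525ba2b, 611cdb3, 6664ef2, eb83017}.
Reachable from eb83017: {eb83017}.
In 0ac63a5's history but not eb83017's: {0ac63a5, 525ba2b, 611cdb3, 6664ef2} — 4 commits.

4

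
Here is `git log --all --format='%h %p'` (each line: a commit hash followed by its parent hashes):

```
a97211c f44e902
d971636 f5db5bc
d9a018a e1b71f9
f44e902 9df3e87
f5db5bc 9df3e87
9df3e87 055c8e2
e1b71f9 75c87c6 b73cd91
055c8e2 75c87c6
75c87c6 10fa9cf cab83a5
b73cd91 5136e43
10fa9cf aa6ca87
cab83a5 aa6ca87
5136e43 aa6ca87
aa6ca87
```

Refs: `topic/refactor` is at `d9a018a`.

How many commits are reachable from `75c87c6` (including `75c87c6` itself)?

4

Walking parent pointers from 75c87c6: reachable set = {10fa9cf, 75c87c6, aa6ca87, cab83a5}.
That is 4 commits.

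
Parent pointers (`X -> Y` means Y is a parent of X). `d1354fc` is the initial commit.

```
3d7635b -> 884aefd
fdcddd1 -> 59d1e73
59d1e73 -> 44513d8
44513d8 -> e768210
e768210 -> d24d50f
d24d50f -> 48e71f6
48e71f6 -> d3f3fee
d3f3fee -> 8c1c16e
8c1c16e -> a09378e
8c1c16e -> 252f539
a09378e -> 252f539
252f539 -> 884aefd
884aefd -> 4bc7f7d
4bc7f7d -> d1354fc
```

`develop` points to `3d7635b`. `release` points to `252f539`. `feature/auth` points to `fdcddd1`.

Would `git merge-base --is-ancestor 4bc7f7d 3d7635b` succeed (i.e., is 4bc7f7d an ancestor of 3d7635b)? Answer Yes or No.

Ancestors of 3d7635b (commits reachable by following parents): {3d7635b, 4bc7f7d, 884aefd, d1354fc}.
4bc7f7d is in that set, so it is an ancestor of 3d7635b.

Yes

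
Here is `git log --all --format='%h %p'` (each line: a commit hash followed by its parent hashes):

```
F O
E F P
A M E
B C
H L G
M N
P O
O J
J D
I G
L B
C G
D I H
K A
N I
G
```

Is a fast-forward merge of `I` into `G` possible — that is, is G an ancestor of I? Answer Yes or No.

Yes

A fast-forward from G to I is possible iff G is an ancestor of I.
Ancestors of I: {G, I}.
G is among them, so fast-forward is possible.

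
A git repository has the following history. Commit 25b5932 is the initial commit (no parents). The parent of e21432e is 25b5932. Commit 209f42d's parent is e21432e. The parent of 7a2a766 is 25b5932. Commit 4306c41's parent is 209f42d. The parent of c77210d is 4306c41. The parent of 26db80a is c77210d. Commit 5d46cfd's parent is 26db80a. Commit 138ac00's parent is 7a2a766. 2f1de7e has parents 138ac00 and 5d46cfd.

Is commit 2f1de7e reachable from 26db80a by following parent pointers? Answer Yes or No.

No

Ancestors of 26db80a: {209f42d, 25b5932, 26db80a, 4306c41, c77210d, e21432e}.
2f1de7e is not in that set, so it is not an ancestor of 26db80a.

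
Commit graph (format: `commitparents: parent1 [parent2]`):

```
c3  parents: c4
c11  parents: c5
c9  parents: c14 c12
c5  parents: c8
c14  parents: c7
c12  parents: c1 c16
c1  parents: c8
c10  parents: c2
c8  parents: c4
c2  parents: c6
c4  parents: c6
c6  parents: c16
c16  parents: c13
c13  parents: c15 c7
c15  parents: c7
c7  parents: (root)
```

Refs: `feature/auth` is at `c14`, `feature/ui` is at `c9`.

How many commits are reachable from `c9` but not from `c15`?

Reachable from c9: {c1, c12, c13, c14, c15, c16, c4, c6, c7, c8, c9}.
Reachable from c15: {c15, c7}.
In c9's history but not c15's: {c1, c12, c13, c14, c16, c4, c6, c8, c9} — 9 commits.

9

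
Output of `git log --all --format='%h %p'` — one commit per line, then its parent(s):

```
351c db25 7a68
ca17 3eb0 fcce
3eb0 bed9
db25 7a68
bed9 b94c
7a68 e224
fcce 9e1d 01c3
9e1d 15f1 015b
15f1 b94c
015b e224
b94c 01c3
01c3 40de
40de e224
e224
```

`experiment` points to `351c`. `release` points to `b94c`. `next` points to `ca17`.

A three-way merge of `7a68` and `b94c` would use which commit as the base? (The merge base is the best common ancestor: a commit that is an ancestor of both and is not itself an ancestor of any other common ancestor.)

Ancestors of 7a68: {7a68, e224}.
Ancestors of b94c: {01c3, 40de, b94c, e224}.
Common ancestors: {e224}.
The only common ancestor is e224, so it is the merge base.

e224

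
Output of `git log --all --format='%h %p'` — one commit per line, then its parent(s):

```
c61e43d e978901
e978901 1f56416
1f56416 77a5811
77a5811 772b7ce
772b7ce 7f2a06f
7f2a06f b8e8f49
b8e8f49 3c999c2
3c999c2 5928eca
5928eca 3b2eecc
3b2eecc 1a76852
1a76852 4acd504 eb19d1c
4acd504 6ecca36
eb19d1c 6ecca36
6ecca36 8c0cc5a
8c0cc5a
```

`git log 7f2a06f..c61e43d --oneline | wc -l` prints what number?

5

Reachable from c61e43d: {1a76852, 1f56416, 3b2eecc, 3c999c2, 4acd504, 5928eca, 6ecca36, 772b7ce, 77a5811, 7f2a06f, 8c0cc5a, b8e8f49, c61e43d, e978901, eb19d1c}.
Reachable from 7f2a06f: {1a76852, 3b2eecc, 3c999c2, 4acd504, 5928eca, 6ecca36, 7f2a06f, 8c0cc5a, b8e8f49, eb19d1c}.
In c61e43d's history but not 7f2a06f's: {1f56416, 772b7ce, 77a5811, c61e43d, e978901} — 5 commits.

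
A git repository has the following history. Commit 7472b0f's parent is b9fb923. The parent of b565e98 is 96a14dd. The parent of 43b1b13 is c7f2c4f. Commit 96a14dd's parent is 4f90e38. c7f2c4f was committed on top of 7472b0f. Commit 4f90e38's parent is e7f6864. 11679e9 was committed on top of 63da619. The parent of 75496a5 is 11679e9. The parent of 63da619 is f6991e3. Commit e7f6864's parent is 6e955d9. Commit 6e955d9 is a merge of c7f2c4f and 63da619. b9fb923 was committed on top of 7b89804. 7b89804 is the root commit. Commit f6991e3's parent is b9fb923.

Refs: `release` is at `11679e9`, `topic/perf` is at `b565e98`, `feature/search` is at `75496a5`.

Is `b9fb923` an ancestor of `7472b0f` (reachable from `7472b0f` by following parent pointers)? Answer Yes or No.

Yes

Ancestors of 7472b0f (commits reachable by following parents): {7472b0f, 7b89804, b9fb923}.
b9fb923 is in that set, so it is an ancestor of 7472b0f.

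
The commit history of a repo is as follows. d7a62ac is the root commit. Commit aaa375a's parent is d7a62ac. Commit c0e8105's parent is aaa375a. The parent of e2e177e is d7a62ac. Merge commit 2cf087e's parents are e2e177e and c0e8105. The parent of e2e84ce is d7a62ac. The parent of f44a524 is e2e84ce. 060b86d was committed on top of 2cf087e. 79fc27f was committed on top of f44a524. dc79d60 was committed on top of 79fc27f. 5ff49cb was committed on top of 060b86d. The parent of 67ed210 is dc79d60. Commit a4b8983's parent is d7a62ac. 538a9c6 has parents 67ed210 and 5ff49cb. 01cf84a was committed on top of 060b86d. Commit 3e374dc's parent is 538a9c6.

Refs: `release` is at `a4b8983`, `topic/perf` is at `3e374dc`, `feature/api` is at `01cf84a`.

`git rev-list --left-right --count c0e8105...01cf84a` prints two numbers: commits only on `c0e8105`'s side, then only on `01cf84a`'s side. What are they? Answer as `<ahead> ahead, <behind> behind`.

Reachable from c0e8105: {aaa375a, c0e8105, d7a62ac}.
Reachable from 01cf84a: {01cf84a, 060b86d, 2cf087e, aaa375a, c0e8105, d7a62ac, e2e177e}.
Only in c0e8105's history (ahead): {} — 0.
Only in 01cf84a's history (behind): {01cf84a, 060b86d, 2cf087e, e2e177e} — 4.

0 ahead, 4 behind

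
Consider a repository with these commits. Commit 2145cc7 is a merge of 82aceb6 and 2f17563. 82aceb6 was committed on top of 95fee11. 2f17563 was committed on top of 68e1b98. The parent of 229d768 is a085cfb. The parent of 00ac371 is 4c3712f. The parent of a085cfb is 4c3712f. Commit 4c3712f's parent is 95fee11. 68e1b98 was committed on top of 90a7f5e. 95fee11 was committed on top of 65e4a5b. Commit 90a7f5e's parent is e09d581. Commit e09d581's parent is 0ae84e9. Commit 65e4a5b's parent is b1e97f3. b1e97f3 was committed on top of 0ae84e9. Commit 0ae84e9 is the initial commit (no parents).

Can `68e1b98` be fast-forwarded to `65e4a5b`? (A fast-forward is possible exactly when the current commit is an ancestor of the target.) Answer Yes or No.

A fast-forward from 68e1b98 to 65e4a5b is possible iff 68e1b98 is an ancestor of 65e4a5b.
Ancestors of 65e4a5b: {0ae84e9, 65e4a5b, b1e97f3}.
68e1b98 is not among them, so fast-forward is not possible.

No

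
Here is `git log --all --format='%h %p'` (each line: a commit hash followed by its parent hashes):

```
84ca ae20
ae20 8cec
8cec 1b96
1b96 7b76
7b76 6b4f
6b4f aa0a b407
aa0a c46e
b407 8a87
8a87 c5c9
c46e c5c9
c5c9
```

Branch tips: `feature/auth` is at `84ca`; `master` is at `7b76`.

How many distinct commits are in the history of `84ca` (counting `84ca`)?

11

Walking parent pointers from 84ca: reachable set = {1b96, 6b4f, 7b76, 84ca, 8a87, 8cec, aa0a, ae20, b407, c46e, c5c9}.
That is 11 commits.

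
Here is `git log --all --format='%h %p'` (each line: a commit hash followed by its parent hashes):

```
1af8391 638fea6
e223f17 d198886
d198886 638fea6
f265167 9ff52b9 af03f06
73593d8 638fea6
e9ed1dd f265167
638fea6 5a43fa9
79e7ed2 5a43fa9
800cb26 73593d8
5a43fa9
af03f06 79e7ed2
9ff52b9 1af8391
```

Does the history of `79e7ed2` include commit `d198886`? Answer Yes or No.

Ancestors of 79e7ed2: {5a43fa9, 79e7ed2}.
d198886 is not in that set, so it is not an ancestor of 79e7ed2.

No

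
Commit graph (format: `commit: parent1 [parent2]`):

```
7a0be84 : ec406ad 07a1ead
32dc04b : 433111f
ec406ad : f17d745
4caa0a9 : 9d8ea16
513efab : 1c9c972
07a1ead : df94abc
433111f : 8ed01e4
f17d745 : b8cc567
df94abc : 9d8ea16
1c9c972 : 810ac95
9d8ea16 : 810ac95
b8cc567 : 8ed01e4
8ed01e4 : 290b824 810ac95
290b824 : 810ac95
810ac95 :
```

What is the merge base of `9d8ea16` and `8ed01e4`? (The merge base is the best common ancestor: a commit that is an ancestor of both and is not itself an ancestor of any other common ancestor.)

Ancestors of 9d8ea16: {810ac95, 9d8ea16}.
Ancestors of 8ed01e4: {290b824, 810ac95, 8ed01e4}.
Common ancestors: {810ac95}.
The only common ancestor is 810ac95, so it is the merge base.

810ac95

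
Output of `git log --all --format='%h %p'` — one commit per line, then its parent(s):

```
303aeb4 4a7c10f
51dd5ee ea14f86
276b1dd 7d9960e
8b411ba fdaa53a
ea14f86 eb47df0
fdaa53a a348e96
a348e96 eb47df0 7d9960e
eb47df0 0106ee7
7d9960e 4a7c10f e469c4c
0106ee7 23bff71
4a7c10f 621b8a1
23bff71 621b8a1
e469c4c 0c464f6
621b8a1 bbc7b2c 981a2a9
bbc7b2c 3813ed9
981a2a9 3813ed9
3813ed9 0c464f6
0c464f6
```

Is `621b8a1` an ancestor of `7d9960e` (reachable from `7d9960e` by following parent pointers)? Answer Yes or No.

Yes

Ancestors of 7d9960e (commits reachable by following parents): {0c464f6, 3813ed9, 4a7c10f, 621b8a1, 7d9960e, 981a2a9, bbc7b2c, e469c4c}.
621b8a1 is in that set, so it is an ancestor of 7d9960e.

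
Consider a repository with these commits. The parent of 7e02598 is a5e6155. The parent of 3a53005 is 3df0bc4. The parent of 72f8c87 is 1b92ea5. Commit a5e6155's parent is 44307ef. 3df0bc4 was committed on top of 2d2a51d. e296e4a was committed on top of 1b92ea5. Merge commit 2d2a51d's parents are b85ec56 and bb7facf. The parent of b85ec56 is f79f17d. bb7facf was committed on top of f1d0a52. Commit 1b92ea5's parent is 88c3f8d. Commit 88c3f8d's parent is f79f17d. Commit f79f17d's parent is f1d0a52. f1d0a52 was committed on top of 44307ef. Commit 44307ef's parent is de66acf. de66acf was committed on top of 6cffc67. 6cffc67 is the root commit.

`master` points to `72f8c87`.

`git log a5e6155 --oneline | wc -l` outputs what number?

4

Walking parent pointers from a5e6155: reachable set = {44307ef, 6cffc67, a5e6155, de66acf}.
That is 4 commits.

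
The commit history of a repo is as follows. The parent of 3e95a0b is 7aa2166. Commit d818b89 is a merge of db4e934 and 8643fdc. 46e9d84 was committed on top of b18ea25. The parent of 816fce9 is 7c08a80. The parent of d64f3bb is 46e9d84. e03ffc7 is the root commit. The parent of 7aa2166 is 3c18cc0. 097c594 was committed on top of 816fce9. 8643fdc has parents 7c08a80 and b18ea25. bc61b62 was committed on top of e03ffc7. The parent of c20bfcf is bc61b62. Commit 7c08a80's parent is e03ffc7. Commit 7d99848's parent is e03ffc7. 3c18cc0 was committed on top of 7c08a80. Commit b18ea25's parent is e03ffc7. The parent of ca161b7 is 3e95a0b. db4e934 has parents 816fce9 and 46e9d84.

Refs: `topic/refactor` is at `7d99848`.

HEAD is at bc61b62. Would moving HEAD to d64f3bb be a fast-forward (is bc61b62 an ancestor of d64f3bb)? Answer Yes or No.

A fast-forward from bc61b62 to d64f3bb is possible iff bc61b62 is an ancestor of d64f3bb.
Ancestors of d64f3bb: {46e9d84, b18ea25, d64f3bb, e03ffc7}.
bc61b62 is not among them, so fast-forward is not possible.

No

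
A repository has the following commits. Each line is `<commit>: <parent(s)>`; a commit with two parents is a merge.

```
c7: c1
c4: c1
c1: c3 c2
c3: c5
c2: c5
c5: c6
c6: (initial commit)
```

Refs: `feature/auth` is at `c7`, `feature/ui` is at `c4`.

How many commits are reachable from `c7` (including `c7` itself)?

6

Walking parent pointers from c7: reachable set = {c1, c2, c3, c5, c6, c7}.
That is 6 commits.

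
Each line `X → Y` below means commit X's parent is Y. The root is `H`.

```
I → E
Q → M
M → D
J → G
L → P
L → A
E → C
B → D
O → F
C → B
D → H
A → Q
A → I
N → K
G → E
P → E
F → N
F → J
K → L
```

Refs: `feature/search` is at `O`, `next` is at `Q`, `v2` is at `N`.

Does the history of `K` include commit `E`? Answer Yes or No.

Yes

Ancestors of K (commits reachable by following parents): {A, B, C, D, E, H, I, K, L, M, P, Q}.
E is in that set, so it is an ancestor of K.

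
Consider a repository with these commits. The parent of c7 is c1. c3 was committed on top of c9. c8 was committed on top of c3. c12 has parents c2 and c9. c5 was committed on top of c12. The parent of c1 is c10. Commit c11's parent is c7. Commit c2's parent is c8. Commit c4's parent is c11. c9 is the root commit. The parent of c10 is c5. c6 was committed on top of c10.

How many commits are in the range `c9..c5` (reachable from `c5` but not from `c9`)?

5

Reachable from c5: {c12, c2, c3, c5, c8, c9}.
Reachable from c9: {c9}.
In c5's history but not c9's: {c12, c2, c3, c5, c8} — 5 commits.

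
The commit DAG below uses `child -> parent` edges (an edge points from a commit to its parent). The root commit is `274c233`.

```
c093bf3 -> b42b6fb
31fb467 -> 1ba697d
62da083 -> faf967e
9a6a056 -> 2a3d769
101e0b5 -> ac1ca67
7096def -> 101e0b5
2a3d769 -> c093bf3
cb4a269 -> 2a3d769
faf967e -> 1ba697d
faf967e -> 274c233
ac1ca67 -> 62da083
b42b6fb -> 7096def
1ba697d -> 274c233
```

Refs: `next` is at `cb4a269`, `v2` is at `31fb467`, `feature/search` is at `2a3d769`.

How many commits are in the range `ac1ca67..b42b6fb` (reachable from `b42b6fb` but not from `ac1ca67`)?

3

Reachable from b42b6fb: {101e0b5, 1ba697d, 274c233, 62da083, 7096def, ac1ca67, b42b6fb, faf967e}.
Reachable from ac1ca67: {1ba697d, 274c233, 62da083, ac1ca67, faf967e}.
In b42b6fb's history but not ac1ca67's: {101e0b5, 7096def, b42b6fb} — 3 commits.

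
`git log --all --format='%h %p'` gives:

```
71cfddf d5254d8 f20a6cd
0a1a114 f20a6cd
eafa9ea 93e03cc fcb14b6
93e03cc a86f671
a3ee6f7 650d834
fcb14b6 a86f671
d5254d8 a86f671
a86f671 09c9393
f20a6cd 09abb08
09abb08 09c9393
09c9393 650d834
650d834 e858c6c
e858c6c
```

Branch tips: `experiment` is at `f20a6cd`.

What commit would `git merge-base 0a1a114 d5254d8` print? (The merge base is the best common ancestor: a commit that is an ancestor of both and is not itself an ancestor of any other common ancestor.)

Ancestors of 0a1a114: {09abb08, 09c9393, 0a1a114, 650d834, e858c6c, f20a6cd}.
Ancestors of d5254d8: {09c9393, 650d834, a86f671, d5254d8, e858c6c}.
Common ancestors: {09c9393, 650d834, e858c6c}.
Among these, 09c9393 is not an ancestor of any other common ancestor — it is the merge base.

09c9393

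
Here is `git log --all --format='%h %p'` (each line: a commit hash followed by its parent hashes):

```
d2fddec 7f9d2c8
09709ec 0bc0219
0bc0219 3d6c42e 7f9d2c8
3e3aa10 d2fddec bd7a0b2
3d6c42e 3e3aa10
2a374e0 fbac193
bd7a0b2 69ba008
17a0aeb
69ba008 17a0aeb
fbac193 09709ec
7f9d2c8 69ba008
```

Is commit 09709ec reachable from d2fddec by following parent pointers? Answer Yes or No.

No

Ancestors of d2fddec: {17a0aeb, 69ba008, 7f9d2c8, d2fddec}.
09709ec is not in that set, so it is not an ancestor of d2fddec.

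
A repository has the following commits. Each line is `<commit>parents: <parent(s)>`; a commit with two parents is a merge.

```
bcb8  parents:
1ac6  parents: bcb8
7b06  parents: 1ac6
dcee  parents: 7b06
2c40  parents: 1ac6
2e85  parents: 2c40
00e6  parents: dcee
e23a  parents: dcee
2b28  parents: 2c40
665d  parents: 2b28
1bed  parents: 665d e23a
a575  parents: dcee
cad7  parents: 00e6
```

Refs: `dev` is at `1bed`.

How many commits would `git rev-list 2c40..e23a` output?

Reachable from e23a: {1ac6, 7b06, bcb8, dcee, e23a}.
Reachable from 2c40: {1ac6, 2c40, bcb8}.
In e23a's history but not 2c40's: {7b06, dcee, e23a} — 3 commits.

3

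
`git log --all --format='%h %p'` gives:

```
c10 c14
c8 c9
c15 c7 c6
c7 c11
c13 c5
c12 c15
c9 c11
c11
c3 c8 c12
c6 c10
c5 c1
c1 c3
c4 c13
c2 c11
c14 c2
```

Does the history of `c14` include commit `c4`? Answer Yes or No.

No

Ancestors of c14: {c11, c14, c2}.
c4 is not in that set, so it is not an ancestor of c14.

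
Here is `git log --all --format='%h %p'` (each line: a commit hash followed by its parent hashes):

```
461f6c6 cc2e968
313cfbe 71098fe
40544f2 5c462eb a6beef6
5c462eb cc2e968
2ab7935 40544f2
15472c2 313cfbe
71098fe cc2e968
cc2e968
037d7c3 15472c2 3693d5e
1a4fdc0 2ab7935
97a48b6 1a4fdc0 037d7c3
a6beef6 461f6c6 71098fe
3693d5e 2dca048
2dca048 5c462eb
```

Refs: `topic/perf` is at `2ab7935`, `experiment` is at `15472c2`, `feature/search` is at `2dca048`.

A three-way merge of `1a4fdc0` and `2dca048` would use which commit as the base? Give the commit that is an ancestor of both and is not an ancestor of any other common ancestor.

Ancestors of 1a4fdc0: {1a4fdc0, 2ab7935, 40544f2, 461f6c6, 5c462eb, 71098fe, a6beef6, cc2e968}.
Ancestors of 2dca048: {2dca048, 5c462eb, cc2e968}.
Common ancestors: {5c462eb, cc2e968}.
Among these, 5c462eb is not an ancestor of any other common ancestor — it is the merge base.

5c462eb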